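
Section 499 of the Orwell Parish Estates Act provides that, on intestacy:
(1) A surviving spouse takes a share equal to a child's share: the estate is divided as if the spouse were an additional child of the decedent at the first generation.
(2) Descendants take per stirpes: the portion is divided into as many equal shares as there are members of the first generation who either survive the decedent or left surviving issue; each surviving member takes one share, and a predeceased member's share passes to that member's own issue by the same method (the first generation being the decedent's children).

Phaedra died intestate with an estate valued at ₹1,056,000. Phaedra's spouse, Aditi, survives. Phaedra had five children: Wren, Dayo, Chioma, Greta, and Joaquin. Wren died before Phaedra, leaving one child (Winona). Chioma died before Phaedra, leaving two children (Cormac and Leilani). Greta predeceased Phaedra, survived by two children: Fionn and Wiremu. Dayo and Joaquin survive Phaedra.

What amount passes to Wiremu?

Wiremu receives ₹88,000.

The spouse counts as an additional share at the children's level, so there are 6 primary shares of ₹176,000. Aditi takes one such share (₹176,000).
The children's combined portion (₹880,000) is divided into 5 shares of ₹176,000: Dayo and Joaquin each take ₹176,000; Wren's ₹176,000 share passes to Wren's issue; Chioma's ₹176,000 share passes to Chioma's issue; Greta's ₹176,000 share passes to Greta's issue.
Wren's share (₹176,000) passes entirely to Winona.
Chioma's share (₹176,000) is divided into 2 shares of ₹88,000: Cormac and Leilani each take ₹88,000.
Greta's share (₹176,000) is divided into 2 shares of ₹88,000: Fionn and Wiremu each take ₹88,000.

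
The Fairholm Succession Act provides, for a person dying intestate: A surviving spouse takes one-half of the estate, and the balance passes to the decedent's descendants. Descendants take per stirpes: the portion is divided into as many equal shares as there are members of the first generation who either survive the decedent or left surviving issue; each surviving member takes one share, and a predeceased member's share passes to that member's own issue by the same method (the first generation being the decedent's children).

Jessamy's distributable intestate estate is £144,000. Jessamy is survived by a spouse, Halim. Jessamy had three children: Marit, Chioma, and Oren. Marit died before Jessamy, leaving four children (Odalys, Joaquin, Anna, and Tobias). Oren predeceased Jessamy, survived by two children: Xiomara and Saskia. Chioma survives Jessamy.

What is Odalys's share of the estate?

Odalys receives £6,000.

Halim takes one-half of £144,000 = £72,000. The remaining £72,000 passes to the descendants.
The descendants' portion (£72,000) is divided into 3 shares of £24,000: Chioma takes £24,000; Marit's £24,000 share passes to Marit's issue; Oren's £24,000 share passes to Oren's issue.
Marit's share (£24,000) is divided into 4 shares of £6,000: Odalys, Joaquin, Anna, and Tobias each take £6,000.
Oren's share (£24,000) is divided into 2 shares of £12,000: Xiomara and Saskia each take £12,000.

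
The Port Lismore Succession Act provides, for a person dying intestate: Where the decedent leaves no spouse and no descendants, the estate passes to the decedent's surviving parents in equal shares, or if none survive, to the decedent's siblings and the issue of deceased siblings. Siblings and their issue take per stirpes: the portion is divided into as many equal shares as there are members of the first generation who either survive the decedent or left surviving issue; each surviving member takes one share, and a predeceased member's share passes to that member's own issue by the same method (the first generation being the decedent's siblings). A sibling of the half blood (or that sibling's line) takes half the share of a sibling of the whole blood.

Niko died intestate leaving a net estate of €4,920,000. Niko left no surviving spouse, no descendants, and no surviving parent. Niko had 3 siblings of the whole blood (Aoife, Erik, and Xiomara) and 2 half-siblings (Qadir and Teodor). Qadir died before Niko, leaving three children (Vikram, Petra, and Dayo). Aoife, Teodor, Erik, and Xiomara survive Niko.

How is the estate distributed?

The entire €4,920,000 passes to the siblings and their issue.
Counting each half-blood sibling's line as half a unit, there are 4 units in €4,920,000, so one unit is €1,230,000. Whole-blood lines (Aoife, Erik, and Xiomara) take €1,230,000 each; half-blood lines (Qadir and Teodor) take €615,000 each.
Qadir's share (€615,000) is divided into 3 shares of €205,000: Vikram, Petra, and Dayo each take €205,000.

Vikram: €205,000; Petra: €205,000; Dayo: €205,000; Aoife: €1,230,000; Teodor: €615,000; Erik: €1,230,000; Xiomara: €1,230,000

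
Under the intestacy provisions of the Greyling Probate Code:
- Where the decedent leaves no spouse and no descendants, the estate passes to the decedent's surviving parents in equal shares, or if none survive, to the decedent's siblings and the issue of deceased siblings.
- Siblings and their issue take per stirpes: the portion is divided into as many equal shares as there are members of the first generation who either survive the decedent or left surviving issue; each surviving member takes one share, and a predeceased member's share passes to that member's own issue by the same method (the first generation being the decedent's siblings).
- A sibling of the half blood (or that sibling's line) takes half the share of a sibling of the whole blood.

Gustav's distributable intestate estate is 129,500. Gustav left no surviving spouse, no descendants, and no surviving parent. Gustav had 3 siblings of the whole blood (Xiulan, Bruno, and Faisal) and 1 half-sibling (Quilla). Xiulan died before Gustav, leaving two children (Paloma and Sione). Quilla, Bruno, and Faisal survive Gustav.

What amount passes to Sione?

Sione receives 18,500.

The entire 129,500 passes to the siblings and their issue.
Counting each half-blood sibling's line as half a unit, there are 7/2 units in 129,500, so one unit is 37,000. Whole-blood lines (Xiulan, Bruno, and Faisal) take 37,000 each; half-blood lines (Quilla) take 18,500 each.
Xiulan's share (37,000) is divided into 2 shares of 18,500: Paloma and Sione each take 18,500.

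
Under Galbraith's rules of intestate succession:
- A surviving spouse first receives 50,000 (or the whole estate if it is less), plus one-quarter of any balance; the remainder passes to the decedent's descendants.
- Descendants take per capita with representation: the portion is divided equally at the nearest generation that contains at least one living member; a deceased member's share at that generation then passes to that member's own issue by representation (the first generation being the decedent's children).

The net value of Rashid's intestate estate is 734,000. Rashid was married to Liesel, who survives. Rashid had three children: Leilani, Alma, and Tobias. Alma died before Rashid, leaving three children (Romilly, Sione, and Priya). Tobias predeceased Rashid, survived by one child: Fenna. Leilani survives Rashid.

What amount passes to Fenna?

Fenna receives 171,000.

Liesel first takes 50,000, leaving a balance of 684,000. Liesel then takes one-quarter of the balance (171,000), for a total of 221,000. The remaining 513,000 passes to the descendants.
The descendants' portion (513,000) is divided into 3 shares of 171,000: Leilani takes 171,000; Alma's 171,000 share passes to Alma's issue; Tobias's 171,000 share passes to Tobias's issue.
Alma's share (171,000) is divided into 3 shares of 57,000: Romilly, Sione, and Priya each take 57,000.
Tobias's share (171,000) passes entirely to Fenna.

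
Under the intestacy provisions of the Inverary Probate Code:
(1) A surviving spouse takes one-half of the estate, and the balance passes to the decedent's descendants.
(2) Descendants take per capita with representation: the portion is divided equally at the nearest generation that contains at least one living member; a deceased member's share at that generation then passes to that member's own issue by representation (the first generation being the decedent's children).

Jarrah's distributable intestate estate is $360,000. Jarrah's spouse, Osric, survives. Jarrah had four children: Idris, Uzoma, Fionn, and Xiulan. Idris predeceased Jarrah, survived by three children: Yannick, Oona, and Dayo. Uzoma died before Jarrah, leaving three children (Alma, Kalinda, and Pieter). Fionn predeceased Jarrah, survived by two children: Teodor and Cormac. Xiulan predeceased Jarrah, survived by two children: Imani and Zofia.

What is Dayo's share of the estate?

Dayo receives $18,000.

Osric takes one-half of $360,000 = $180,000. The remaining $180,000 passes to the descendants.
No child survives, so the initial division is made at the grandchildren's generation.
The descendants' portion ($180,000) is divided into 10 shares of $18,000: Yannick, Oona, Dayo, Alma, Kalinda, Pieter, Teodor, Cormac, Imani, and Zofia each take $18,000.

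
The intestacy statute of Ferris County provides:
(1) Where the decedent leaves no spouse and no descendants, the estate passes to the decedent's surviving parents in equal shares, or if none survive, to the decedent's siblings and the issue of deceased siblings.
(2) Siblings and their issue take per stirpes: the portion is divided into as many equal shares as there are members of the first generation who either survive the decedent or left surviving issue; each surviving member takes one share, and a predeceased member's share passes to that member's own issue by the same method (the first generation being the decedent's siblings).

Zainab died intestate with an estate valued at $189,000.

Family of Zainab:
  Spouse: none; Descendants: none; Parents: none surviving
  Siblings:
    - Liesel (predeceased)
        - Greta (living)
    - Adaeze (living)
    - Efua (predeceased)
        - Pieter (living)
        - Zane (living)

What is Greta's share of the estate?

Greta receives $63,000.

The entire $189,000 passes to the siblings and their issue.
That amount ($189,000) is divided into 3 shares of $63,000: Adaeze takes $63,000; Liesel's $63,000 share passes to Liesel's issue; Efua's $63,000 share passes to Efua's issue.
Liesel's share ($63,000) passes entirely to Greta.
Efua's share ($63,000) is divided into 2 shares of $31,500: Pieter and Zane each take $31,500.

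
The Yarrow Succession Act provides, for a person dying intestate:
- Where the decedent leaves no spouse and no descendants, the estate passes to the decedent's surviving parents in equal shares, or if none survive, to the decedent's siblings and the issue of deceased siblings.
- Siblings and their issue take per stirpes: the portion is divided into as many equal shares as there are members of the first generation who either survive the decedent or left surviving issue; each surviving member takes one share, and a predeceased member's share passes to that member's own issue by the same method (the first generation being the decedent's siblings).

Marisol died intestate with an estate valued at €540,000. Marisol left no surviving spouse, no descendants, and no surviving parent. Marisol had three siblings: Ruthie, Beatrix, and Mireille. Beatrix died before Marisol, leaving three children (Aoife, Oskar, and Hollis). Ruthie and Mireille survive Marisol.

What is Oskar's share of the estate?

The entire €540,000 passes to the siblings and their issue.
That amount (€540,000) is divided into 3 shares of €180,000: Ruthie and Mireille each take €180,000; Beatrix's €180,000 share passes to Beatrix's issue.
Beatrix's share (€180,000) is divided into 3 shares of €60,000: Aoife, Oskar, and Hollis each take €60,000.

Oskar receives €60,000.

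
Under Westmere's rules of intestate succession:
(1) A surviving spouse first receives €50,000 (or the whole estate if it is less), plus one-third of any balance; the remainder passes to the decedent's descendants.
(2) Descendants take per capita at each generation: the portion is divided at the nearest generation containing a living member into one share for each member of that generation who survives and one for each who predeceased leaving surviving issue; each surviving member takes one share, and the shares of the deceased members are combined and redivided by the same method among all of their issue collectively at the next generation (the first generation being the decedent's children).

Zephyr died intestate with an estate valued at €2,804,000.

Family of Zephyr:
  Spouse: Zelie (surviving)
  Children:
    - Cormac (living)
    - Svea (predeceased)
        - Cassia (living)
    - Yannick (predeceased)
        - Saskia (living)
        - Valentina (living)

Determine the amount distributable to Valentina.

Zelie first takes €50,000, leaving a balance of €2,754,000. Zelie then takes one-third of the balance (€918,000), for a total of €968,000. The remaining €1,836,000 passes to the descendants.
The descendants' portion (€1,836,000) is divided at the children's generation into 3 shares of €612,000. Cormac takes €612,000. The 2 shares of the deceased (Svea and Yannick) are combined into a pool of €1,224,000.
That pool (€1,224,000) is divided at the grandchildren's generation equally among Cassia, Saskia, and Valentina: €408,000 each.

Valentina receives €408,000.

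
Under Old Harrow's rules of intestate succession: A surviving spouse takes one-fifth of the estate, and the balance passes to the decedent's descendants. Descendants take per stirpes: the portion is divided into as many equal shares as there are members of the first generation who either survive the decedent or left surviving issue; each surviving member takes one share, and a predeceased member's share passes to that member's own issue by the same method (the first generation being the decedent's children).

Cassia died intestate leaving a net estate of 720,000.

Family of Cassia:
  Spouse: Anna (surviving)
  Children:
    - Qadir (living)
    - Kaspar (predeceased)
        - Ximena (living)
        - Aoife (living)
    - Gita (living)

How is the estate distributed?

Anna: 144,000; Qadir: 192,000; Ximena: 96,000; Aoife: 96,000; Gita: 192,000

Anna takes one-fifth of 720,000 = 144,000. The remaining 576,000 passes to the descendants.
The descendants' portion (576,000) is divided into 3 shares of 192,000: Qadir and Gita each take 192,000; Kaspar's 192,000 share passes to Kaspar's issue.
Kaspar's share (192,000) is divided into 2 shares of 96,000: Ximena and Aoife each take 96,000.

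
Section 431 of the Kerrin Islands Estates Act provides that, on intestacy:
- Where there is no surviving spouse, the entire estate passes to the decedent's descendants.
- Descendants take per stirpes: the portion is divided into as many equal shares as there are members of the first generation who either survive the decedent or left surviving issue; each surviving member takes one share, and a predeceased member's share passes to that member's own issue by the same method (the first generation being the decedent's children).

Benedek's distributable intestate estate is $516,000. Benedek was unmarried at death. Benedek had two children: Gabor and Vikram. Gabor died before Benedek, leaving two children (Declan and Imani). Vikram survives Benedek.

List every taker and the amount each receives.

Declan: $129,000; Imani: $129,000; Vikram: $258,000

The entire $516,000 passes to the descendants.
That amount ($516,000) is divided into 2 shares of $258,000: Vikram takes $258,000; Gabor's $258,000 share passes to Gabor's issue.
Gabor's share ($258,000) is divided into 2 shares of $129,000: Declan and Imani each take $129,000.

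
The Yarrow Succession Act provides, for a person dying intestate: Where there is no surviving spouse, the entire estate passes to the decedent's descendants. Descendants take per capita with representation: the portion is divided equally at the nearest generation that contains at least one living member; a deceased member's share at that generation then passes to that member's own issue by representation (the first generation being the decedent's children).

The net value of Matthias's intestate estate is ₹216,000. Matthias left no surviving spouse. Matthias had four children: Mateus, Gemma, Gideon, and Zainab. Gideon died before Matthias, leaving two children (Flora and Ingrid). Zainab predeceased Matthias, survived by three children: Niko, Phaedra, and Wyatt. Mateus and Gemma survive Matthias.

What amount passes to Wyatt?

The entire ₹216,000 passes to the descendants.
That amount (₹216,000) is divided into 4 shares of ₹54,000: Mateus and Gemma each take ₹54,000; Gideon's ₹54,000 share passes to Gideon's issue; Zainab's ₹54,000 share passes to Zainab's issue.
Gideon's share (₹54,000) is divided into 2 shares of ₹27,000: Flora and Ingrid each take ₹27,000.
Zainab's share (₹54,000) is divided into 3 shares of ₹18,000: Niko, Phaedra, and Wyatt each take ₹18,000.

Wyatt receives ₹18,000.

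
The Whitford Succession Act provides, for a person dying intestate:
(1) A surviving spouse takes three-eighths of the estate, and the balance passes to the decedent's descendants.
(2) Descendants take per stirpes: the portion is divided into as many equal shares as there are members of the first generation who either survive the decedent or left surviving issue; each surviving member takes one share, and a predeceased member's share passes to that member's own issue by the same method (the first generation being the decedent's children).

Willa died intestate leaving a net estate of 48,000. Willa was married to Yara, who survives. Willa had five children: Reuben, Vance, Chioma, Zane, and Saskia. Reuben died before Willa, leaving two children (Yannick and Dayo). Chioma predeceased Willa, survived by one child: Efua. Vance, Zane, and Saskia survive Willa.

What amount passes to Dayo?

Dayo receives 3,000.

Yara takes three-eighths of 48,000 = 18,000. The remaining 30,000 passes to the descendants.
The descendants' portion (30,000) is divided into 5 shares of 6,000: Vance, Zane, and Saskia each take 6,000; Reuben's 6,000 share passes to Reuben's issue; Chioma's 6,000 share passes to Chioma's issue.
Reuben's share (6,000) is divided into 2 shares of 3,000: Yannick and Dayo each take 3,000.
Chioma's share (6,000) passes entirely to Efua.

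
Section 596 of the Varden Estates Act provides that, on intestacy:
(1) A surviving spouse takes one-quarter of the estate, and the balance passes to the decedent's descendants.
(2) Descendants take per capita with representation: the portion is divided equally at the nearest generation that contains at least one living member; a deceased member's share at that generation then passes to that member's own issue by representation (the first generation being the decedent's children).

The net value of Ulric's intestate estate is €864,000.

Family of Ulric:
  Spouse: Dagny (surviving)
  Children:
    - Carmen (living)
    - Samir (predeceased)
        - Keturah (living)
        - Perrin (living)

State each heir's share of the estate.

Dagny: €216,000; Carmen: €324,000; Keturah: €162,000; Perrin: €162,000

Dagny takes one-quarter of €864,000 = €216,000. The remaining €648,000 passes to the descendants.
The descendants' portion (€648,000) is divided into 2 shares of €324,000: Carmen takes €324,000; Samir's €324,000 share passes to Samir's issue.
Samir's share (€324,000) is divided into 2 shares of €162,000: Keturah and Perrin each take €162,000.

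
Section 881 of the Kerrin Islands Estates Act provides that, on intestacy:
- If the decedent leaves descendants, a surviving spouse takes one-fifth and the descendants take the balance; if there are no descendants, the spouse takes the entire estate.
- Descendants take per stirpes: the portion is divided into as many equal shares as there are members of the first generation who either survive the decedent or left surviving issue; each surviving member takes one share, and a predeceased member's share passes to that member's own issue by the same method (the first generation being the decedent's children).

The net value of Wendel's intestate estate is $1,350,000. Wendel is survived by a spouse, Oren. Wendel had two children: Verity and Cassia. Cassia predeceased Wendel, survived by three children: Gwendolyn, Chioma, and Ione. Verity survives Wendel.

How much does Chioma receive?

Chioma receives $180,000.

Oren takes one-fifth of $1,350,000 = $270,000. The remaining $1,080,000 passes to the descendants.
The descendants' portion ($1,080,000) is divided into 2 shares of $540,000: Verity takes $540,000; Cassia's $540,000 share passes to Cassia's issue.
Cassia's share ($540,000) is divided into 3 shares of $180,000: Gwendolyn, Chioma, and Ione each take $180,000.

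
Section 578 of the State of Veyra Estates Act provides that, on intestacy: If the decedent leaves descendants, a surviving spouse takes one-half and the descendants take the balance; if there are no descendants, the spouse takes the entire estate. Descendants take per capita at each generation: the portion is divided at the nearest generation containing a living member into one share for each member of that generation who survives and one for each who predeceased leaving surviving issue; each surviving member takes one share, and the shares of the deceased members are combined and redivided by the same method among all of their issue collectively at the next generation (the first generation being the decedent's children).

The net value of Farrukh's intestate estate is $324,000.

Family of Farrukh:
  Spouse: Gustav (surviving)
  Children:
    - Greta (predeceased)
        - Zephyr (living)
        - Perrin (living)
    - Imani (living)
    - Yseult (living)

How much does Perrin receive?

Gustav takes one-half of $324,000 = $162,000. The remaining $162,000 passes to the descendants.
The descendants' portion ($162,000) is divided at the children's generation into 3 shares of $54,000. Imani and Yseult each take $54,000. The remaining share for the deceased Greta ($54,000) is carried to the next generation.
That pool ($54,000) is divided at the grandchildren's generation equally among Zephyr and Perrin: $27,000 each.

Perrin receives $27,000.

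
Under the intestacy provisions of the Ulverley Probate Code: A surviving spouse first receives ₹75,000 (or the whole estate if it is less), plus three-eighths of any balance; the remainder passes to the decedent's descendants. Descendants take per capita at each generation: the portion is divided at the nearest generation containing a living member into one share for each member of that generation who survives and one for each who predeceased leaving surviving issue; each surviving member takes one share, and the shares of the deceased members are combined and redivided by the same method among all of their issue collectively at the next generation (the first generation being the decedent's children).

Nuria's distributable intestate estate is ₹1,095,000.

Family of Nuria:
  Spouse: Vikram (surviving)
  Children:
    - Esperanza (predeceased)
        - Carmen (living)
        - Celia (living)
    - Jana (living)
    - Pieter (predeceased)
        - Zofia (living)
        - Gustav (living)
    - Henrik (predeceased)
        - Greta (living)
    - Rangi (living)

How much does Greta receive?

Greta receives ₹76,500.

Vikram first takes ₹75,000, leaving a balance of ₹1,020,000. Vikram then takes three-eighths of the balance (₹382,500), for a total of ₹457,500. The remaining ₹637,500 passes to the descendants.
The descendants' portion (₹637,500) is divided at the children's generation into 5 shares of ₹127,500. Jana and Rangi each take ₹127,500. The 3 shares of the deceased (Esperanza, Pieter, and Henrik) are combined into a pool of ₹382,500.
That pool (₹382,500) is divided at the grandchildren's generation equally among Carmen, Celia, Zofia, Gustav, and Greta: ₹76,500 each.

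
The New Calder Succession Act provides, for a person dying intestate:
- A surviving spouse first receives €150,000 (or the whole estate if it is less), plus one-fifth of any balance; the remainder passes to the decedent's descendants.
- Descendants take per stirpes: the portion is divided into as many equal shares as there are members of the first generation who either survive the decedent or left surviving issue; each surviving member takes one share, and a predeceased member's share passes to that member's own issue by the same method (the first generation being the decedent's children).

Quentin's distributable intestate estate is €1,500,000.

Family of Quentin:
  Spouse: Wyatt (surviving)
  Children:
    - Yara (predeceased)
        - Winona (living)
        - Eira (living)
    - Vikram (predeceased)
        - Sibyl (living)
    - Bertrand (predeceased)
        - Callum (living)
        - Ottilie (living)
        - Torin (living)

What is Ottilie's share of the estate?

Ottilie receives €120,000.

Wyatt first takes €150,000, leaving a balance of €1,350,000. Wyatt then takes one-fifth of the balance (€270,000), for a total of €420,000. The remaining €1,080,000 passes to the descendants.
The descendants' portion (€1,080,000) is divided into 3 shares of €360,000: Yara's €360,000 share passes to Yara's issue; Vikram's €360,000 share passes to Vikram's issue; Bertrand's €360,000 share passes to Bertrand's issue.
Yara's share (€360,000) is divided into 2 shares of €180,000: Winona and Eira each take €180,000.
Vikram's share (€360,000) passes entirely to Sibyl.
Bertrand's share (€360,000) is divided into 3 shares of €120,000: Callum, Ottilie, and Torin each take €120,000.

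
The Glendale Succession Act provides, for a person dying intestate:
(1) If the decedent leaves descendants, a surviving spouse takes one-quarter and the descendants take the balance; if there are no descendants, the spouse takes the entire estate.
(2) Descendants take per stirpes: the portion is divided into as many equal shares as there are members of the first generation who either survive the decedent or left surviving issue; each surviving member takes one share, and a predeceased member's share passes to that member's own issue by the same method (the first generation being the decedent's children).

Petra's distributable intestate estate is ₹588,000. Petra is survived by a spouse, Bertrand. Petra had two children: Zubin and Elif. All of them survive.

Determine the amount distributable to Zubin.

Bertrand takes one-quarter of ₹588,000 = ₹147,000. The remaining ₹441,000 passes to the descendants.
The descendants' portion (₹441,000) is divided into 2 shares of ₹220,500: Zubin and Elif each take ₹220,500.

Zubin receives ₹220,500.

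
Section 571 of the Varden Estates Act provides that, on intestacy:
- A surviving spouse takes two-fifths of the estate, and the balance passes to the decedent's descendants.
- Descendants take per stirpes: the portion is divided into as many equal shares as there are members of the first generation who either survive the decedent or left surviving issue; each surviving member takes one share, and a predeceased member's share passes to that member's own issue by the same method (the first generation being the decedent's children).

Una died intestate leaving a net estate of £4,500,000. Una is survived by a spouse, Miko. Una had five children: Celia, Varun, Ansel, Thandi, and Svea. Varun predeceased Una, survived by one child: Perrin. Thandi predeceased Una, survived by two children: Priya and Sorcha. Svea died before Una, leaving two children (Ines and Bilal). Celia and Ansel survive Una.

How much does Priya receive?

Miko takes two-fifths of £4,500,000 = £1,800,000. The remaining £2,700,000 passes to the descendants.
The descendants' portion (£2,700,000) is divided into 5 shares of £540,000: Celia and Ansel each take £540,000; Varun's £540,000 share passes to Varun's issue; Thandi's £540,000 share passes to Thandi's issue; Svea's £540,000 share passes to Svea's issue.
Varun's share (£540,000) passes entirely to Perrin.
Thandi's share (£540,000) is divided into 2 shares of £270,000: Priya and Sorcha each take £270,000.
Svea's share (£540,000) is divided into 2 shares of £270,000: Ines and Bilal each take £270,000.

Priya receives £270,000.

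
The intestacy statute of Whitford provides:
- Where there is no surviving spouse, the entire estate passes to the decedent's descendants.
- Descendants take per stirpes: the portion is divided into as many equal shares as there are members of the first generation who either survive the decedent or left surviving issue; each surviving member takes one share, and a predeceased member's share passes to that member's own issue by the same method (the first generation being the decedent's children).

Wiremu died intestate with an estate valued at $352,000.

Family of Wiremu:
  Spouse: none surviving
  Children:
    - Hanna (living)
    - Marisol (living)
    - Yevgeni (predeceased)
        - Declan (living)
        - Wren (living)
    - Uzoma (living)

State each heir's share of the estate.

Hanna: $88,000; Marisol: $88,000; Declan: $44,000; Wren: $44,000; Uzoma: $88,000

The entire $352,000 passes to the descendants.
That amount ($352,000) is divided into 4 shares of $88,000: Hanna, Marisol, and Uzoma each take $88,000; Yevgeni's $88,000 share passes to Yevgeni's issue.
Yevgeni's share ($88,000) is divided into 2 shares of $44,000: Declan and Wren each take $44,000.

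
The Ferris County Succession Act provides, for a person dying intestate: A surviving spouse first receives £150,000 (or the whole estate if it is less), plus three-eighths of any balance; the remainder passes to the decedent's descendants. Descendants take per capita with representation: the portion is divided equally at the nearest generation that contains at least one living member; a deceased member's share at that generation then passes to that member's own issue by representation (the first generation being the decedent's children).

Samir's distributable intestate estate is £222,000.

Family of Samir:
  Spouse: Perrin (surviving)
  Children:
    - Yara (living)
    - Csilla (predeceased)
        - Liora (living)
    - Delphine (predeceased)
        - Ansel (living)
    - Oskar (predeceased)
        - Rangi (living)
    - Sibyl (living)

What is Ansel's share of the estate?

Perrin first takes £150,000, leaving a balance of £72,000. Perrin then takes three-eighths of the balance (£27,000), for a total of £177,000. The remaining £45,000 passes to the descendants.
The descendants' portion (£45,000) is divided into 5 shares of £9,000: Yara and Sibyl each take £9,000; Csilla's £9,000 share passes to Csilla's issue; Delphine's £9,000 share passes to Delphine's issue; Oskar's £9,000 share passes to Oskar's issue.
Csilla's share (£9,000) passes entirely to Liora.
Delphine's share (£9,000) passes entirely to Ansel.
Oskar's share (£9,000) passes entirely to Rangi.

Ansel receives £9,000.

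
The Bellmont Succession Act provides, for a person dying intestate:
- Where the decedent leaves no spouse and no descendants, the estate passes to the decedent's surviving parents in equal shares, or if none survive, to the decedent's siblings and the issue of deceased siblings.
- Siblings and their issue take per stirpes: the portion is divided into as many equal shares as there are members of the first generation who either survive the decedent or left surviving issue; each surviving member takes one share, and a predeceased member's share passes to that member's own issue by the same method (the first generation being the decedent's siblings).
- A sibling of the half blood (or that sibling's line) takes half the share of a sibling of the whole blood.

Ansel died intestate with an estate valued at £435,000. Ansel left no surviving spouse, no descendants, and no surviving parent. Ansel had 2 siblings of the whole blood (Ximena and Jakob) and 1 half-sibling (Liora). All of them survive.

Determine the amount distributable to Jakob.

Jakob receives £174,000.

The entire £435,000 passes to the siblings and their issue.
Counting each half-blood sibling's line as half a unit, there are 5/2 units in £435,000, so one unit is £174,000. Whole-blood lines (Ximena and Jakob) take £174,000 each; half-blood lines (Liora) take £87,000 each.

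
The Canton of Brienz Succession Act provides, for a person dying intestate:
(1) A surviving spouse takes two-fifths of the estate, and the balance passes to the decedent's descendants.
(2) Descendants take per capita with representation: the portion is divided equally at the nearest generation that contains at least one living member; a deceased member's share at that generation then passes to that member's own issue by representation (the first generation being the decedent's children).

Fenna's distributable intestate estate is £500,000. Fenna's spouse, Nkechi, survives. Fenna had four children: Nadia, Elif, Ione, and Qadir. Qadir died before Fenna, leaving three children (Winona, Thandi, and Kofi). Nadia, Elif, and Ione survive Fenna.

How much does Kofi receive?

Kofi receives £25,000.

Nkechi takes two-fifths of £500,000 = £200,000. The remaining £300,000 passes to the descendants.
The descendants' portion (£300,000) is divided into 4 shares of £75,000: Nadia, Elif, and Ione each take £75,000; Qadir's £75,000 share passes to Qadir's issue.
Qadir's share (£75,000) is divided into 3 shares of £25,000: Winona, Thandi, and Kofi each take £25,000.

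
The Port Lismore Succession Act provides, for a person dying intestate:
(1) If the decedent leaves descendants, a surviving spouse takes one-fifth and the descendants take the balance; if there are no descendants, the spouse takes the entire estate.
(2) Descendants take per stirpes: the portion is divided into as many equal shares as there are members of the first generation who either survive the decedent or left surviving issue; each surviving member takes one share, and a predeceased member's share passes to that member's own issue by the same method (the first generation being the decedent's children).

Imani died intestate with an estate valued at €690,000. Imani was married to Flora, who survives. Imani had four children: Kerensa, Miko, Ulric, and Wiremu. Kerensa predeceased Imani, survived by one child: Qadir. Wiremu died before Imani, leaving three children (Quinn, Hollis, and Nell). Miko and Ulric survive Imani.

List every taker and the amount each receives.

Flora takes one-fifth of €690,000 = €138,000. The remaining €552,000 passes to the descendants.
The descendants' portion (€552,000) is divided into 4 shares of €138,000: Miko and Ulric each take €138,000; Kerensa's €138,000 share passes to Kerensa's issue; Wiremu's €138,000 share passes to Wiremu's issue.
Kerensa's share (€138,000) passes entirely to Qadir.
Wiremu's share (€138,000) is divided into 3 shares of €46,000: Quinn, Hollis, and Nell each take €46,000.

Flora: €138,000; Qadir: €138,000; Miko: €138,000; Ulric: €138,000; Quinn: €46,000; Hollis: €46,000; Nell: €46,000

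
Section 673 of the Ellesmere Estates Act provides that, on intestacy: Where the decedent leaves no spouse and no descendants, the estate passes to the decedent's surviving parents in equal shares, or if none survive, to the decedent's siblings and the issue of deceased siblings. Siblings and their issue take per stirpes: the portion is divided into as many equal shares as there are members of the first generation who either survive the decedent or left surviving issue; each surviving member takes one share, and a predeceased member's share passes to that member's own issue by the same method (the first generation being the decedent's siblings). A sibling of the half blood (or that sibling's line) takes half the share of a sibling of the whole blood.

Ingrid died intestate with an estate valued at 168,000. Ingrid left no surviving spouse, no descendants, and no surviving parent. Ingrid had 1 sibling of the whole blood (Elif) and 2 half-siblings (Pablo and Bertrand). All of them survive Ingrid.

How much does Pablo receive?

The entire 168,000 passes to the siblings and their issue.
Counting each half-blood sibling's line as half a unit, there are 2 units in 168,000, so one unit is 84,000. Whole-blood lines (Elif) take 84,000 each; half-blood lines (Pablo and Bertrand) take 42,000 each.

Pablo receives 42,000.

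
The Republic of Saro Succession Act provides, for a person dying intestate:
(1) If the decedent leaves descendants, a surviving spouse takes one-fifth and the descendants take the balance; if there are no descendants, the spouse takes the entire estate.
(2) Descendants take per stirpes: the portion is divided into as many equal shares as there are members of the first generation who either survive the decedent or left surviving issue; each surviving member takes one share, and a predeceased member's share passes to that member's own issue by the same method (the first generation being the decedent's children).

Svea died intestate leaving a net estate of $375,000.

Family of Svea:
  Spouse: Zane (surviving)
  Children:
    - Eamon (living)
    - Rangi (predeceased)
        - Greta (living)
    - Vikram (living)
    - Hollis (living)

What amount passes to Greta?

Greta receives $75,000.

Zane takes one-fifth of $375,000 = $75,000. The remaining $300,000 passes to the descendants.
The descendants' portion ($300,000) is divided into 4 shares of $75,000: Eamon, Vikram, and Hollis each take $75,000; Rangi's $75,000 share passes to Rangi's issue.
Rangi's share ($75,000) passes entirely to Greta.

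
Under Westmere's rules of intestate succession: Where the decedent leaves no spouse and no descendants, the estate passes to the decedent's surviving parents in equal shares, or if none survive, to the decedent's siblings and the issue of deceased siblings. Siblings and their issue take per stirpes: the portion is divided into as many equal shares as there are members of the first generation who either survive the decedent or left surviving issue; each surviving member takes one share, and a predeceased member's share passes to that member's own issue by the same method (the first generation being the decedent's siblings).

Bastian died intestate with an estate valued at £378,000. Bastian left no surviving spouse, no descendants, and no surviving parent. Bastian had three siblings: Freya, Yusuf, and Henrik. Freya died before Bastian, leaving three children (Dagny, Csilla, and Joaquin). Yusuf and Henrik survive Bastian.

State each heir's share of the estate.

The entire £378,000 passes to the siblings and their issue.
That amount (£378,000) is divided into 3 shares of £126,000: Yusuf and Henrik each take £126,000; Freya's £126,000 share passes to Freya's issue.
Freya's share (£126,000) is divided into 3 shares of £42,000: Dagny, Csilla, and Joaquin each take £42,000.

Dagny: £42,000; Csilla: £42,000; Joaquin: £42,000; Yusuf: £126,000; Henrik: £126,000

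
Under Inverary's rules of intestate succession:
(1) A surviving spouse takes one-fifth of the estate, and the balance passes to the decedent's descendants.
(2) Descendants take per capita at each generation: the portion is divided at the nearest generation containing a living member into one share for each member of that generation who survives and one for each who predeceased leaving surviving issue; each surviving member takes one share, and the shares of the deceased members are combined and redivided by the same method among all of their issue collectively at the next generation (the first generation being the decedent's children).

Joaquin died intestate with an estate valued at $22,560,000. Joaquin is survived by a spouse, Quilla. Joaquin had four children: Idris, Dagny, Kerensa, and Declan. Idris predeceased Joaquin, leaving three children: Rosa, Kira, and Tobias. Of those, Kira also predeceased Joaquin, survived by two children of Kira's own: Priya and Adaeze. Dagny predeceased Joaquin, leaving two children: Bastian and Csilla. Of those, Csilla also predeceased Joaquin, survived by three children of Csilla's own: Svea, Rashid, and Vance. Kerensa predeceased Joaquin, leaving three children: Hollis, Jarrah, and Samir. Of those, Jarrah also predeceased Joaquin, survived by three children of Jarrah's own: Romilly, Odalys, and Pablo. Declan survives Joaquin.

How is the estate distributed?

Quilla: $4,512,000; Rosa: $1,692,000; Priya: $634,500; Adaeze: $634,500; Tobias: $1,692,000; Bastian: $1,692,000; Svea: $634,500; Rashid: $634,500; Vance: $634,500; Hollis: $1,692,000; Romilly: $634,500; Odalys: $634,500; Pablo: $634,500; Samir: $1,692,000; Declan: $4,512,000

Quilla takes one-fifth of $22,560,000 = $4,512,000. The remaining $18,048,000 passes to the descendants.
The descendants' portion ($18,048,000) is divided at the children's generation into 4 shares of $4,512,000. Declan takes $4,512,000. The 3 shares of the deceased (Idris, Dagny, and Kerensa) are combined into a pool of $13,536,000.
That pool ($13,536,000) is divided at the grandchildren's generation into 8 shares of $1,692,000. Rosa, Tobias, Bastian, Hollis, and Samir each take $1,692,000. The 3 shares of the deceased (Kira, Csilla, and Jarrah) are combined into a pool of $5,076,000.
That pool ($5,076,000) is divided at the great-grandchildren's generation equally among Priya, Adaeze, Svea, Rashid, Vance, Romilly, Odalys, and Pablo: $634,500 each.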